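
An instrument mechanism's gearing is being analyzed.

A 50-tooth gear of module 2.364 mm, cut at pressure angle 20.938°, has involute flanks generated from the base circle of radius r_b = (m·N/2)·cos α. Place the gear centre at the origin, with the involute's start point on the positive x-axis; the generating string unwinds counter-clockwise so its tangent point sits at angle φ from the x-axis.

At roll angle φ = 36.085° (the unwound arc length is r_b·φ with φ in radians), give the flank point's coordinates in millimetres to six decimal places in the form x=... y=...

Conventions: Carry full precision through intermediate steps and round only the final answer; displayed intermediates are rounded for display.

topology: single-mesh involute geometry — m = 2.364, N = 50
pitch radius r_p = m·N/2 = 2.364·50/2 = 59.100000
base radius r_b = r_p·cos α = 59.100000·cos 20.938° = 55.197489
roll angle φ = 36.085° = 0.62980206 rad
x = r_b·(cos φ + φ·sin φ) = 65.082695
y = r_b·(sin φ − φ·cos φ) = 4.416571

x=65.082695 y=4.416571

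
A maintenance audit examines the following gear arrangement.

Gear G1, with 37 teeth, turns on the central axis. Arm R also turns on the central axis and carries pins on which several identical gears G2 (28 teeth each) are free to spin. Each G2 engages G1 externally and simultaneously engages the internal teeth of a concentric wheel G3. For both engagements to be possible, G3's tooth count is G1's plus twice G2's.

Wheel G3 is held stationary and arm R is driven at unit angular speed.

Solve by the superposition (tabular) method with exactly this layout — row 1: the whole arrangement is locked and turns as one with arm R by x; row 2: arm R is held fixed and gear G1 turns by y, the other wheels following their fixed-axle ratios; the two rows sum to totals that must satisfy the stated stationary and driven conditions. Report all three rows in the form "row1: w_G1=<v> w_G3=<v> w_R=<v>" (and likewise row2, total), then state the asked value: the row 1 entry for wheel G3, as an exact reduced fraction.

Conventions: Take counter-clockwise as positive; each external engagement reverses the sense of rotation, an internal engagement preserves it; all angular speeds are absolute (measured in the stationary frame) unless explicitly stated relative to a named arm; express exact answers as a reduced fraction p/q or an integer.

row1: w_G1=1 w_G3=1 w_R=1
row2: w_G1=93/37 w_G3=-1 w_R=0
total: w_G1=130/37 w_G3=0 w_R=1
asked value: 1

class = planetary set [G3 = 37+2·28 = 93; Willis about the carrier]
row 1 (train locked, turned with arm): all members turn x
row 2 — arm fixed, fixed-axis ratios: sun y, ring −(37/93)·y, arm 0
boundary: total ω_ring = x − (37/93)·y = 0 and total ω_arm = x = 1  ⇒  y = 93/37, x = 1
row 2 ring = −(37/93)·93/37 = -1
totals (row 1 + row 2): sun 1 + 93/37 = 130/37, ring 1 + (-1) = 0, arm 1 + 0 = 1
asked cell (row1, ring) = 1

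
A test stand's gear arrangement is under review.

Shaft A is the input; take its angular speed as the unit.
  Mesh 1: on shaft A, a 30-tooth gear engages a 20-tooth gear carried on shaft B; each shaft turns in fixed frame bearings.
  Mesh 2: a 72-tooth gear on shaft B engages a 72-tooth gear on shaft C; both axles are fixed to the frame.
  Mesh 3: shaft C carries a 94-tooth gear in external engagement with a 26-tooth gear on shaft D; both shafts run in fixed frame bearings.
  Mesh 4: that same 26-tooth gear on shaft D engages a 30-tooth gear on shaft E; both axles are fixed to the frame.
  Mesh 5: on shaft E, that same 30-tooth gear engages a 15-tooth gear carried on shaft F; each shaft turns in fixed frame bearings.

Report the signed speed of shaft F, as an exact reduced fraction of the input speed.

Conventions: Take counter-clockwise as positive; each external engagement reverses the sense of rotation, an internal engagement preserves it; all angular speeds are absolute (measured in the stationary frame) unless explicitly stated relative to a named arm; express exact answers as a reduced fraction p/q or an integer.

5-mesh fixed-axis compound train (all bearings frame-fixed)
mesh 1 [30T→20T]: |ω|/ω_in = 1×30/20 = 3/2, sense flips to −
mesh 2 [72T→72T]: |ω|/ω_in = (3/2)×72/72 = 3/2, sense flips to +
mesh 3 [94T→26T]: |ω|/ω_in = (3/2)×94/26 = 141/26, sense flips to −
mesh 4 [26T→30T]: |ω|/ω_in = (141/26)×26/30 = 47/10, sense flips to +
mesh 5 [30T→15T]: |ω|/ω_in = (47/10)×30/15 = 47/5, sense flips to −
signed output speed (× input speed) = -47/5

-47/5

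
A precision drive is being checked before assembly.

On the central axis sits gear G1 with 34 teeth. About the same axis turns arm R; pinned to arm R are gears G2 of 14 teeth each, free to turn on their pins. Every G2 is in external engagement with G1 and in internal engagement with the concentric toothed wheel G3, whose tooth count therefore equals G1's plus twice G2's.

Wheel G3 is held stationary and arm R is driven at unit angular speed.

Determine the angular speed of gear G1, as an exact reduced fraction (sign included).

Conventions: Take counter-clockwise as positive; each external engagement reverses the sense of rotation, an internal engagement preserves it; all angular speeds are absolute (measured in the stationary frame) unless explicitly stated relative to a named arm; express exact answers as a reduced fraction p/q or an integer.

class = planetary set [G3 = 34+2·14 = 62; Willis about the carrier]
ring teeth: 34 + 2·14 = 62
34(ω_sun−ω_arm) = −62(ω_ring−ω_arm),  ω_ring = 0, ω_arm = 1
ω_sun = 1 − (62/34)(0−1) = 48/17
exact speed ratio = 48/17

48/17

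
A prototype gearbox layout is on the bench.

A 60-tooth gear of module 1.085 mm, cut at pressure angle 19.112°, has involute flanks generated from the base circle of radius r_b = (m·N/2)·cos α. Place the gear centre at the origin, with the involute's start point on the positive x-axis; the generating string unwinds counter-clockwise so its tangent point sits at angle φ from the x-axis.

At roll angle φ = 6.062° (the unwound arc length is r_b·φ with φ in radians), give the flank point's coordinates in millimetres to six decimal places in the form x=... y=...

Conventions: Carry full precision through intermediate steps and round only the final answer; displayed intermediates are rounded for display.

class = single-mesh tooth geometry [base-circle involute, m = 1.085, 60T]
pitch radius r_p = m·N/2 = 1.085·60/2 = 32.550000
base radius r_b = r_p·cos α = 32.550000·cos 19.112° = 30.755856
roll angle φ = 6.062° = 0.10580186 rad
x = r_b·(cos φ + φ·sin φ) = 30.927515
y = r_b·(sin φ − φ·cos φ) = 0.012128

x=30.927515 y=0.012128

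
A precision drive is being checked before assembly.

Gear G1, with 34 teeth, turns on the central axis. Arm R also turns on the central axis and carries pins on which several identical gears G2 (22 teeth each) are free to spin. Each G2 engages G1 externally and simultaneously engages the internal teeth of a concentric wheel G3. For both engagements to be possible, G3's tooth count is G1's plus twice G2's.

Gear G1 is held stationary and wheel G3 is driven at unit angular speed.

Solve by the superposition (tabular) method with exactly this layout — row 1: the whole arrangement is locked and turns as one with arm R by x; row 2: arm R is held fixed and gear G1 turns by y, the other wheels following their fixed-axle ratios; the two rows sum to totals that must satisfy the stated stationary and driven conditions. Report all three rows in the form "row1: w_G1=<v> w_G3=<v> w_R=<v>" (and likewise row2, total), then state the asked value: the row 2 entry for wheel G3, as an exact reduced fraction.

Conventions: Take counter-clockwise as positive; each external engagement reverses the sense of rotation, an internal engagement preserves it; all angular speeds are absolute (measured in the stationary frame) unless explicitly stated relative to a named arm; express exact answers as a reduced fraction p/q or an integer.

row1: w_G1=39/56 w_G3=39/56 w_R=39/56
row2: w_G1=-39/56 w_G3=17/56 w_R=0
total: w_G1=0 w_G3=1 w_R=39/56
asked value: 17/56

topology: planetary set — G1 34T / G2 22T / G3 78T, arm = carrier (Willis)
row 1 (train locked, turned with arm): all members turn x
superposition row 2 [arm held]: sun y, ring −(34/78)·y, arm 0
boundary: total ω_sun = x + y = 0 and total ω_ring = x − (34/78)·y = 1  ⇒  y = -39/56, x = 39/56
row 2 ring = −(34/78)·(-39/56) = 17/56
totals (row 1 + row 2): sun 39/56 + (-39/56) = 0, ring 39/56 + 17/56 = 1, arm 39/56 + 0 = 39/56
asked cell (row2, ring) = 17/56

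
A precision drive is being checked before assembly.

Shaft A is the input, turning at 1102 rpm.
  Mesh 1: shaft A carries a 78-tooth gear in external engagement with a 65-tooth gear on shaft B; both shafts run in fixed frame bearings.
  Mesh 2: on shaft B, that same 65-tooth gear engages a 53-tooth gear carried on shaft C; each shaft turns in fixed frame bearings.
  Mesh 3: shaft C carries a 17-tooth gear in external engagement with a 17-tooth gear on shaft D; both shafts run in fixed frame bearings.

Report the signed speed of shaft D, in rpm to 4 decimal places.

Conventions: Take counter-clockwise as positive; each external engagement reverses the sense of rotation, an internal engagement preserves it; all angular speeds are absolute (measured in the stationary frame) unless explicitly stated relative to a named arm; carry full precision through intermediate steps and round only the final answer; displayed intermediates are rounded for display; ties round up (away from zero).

recognized (4 fixed axles, 3 meshes): fixed-axis compound train
mesh 1 [78T→65T]: ω = 1102.0000×78/65 = 1322.4000 rpm, sense flips to −
mesh 2 [65T→53T]: ω = 1322.4000×65/53 = 1621.8113 rpm, sense flips to +
mesh 3 [17T→17T]: ω = 1621.8113×17/17 = 1621.8113 rpm, sense flips to −
signed output speed = -1621.8113 rpm

-1621.8113 rpm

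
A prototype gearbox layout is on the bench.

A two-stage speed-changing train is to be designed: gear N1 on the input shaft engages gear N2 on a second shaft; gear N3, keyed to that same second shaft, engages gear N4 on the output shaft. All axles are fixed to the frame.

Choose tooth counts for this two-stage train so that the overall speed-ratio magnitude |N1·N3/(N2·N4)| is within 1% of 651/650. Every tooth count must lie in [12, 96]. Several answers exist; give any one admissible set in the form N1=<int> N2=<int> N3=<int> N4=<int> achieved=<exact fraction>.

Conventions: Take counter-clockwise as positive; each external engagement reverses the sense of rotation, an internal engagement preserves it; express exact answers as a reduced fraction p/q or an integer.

N1=21 N2=13 N3=31 N4=50 achieved=651/650

2-stage fixed-axis compound train for ratio 651/650
target = 651/650 in lowest terms: an exact hit needs N1·N3 = k·651 and N2·N4 = k·650 for one integer k, every count in [12, 96]; additionally prefer no 1:1 stage (N1 ≠ N2, N3 ≠ N4)
k = 1: N1·N3 = 651 = 21·31, N2·N4 = 650 = 13·50
achieved = 21·31/(13·50) = 651/650; |achieved − target| = 0 ≤ 651/65000 ✓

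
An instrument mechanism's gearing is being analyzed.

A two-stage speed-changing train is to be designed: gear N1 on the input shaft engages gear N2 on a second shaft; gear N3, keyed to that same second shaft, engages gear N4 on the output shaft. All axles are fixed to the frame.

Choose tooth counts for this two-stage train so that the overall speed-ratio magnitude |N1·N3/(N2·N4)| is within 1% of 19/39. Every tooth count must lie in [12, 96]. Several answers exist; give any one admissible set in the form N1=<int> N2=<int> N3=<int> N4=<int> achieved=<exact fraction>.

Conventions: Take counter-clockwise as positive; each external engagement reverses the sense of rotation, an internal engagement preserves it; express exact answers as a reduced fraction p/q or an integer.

class = fixed-axis compound train [2-stage, 19/39 wanted]
target = 19/39 in lowest terms: an exact hit needs N1·N3 = k·19 and N2·N4 = k·39 for one integer k, every count in [12, 96]; additionally prefer no 1:1 stage (N1 ≠ N2, N3 ≠ N4)
k = 1…11: no 1:1-free in-range split of k·19 and k·39 into factor pairs; take k = 12
k = 12: N1·N3 = 228 = 12·19, N2·N4 = 468 = 39·12
achieved = 12·19/(39·12) = 19/39; |achieved − target| = 0 ≤ 19/3900 ✓

N1=12 N2=39 N3=19 N4=12 achieved=19/39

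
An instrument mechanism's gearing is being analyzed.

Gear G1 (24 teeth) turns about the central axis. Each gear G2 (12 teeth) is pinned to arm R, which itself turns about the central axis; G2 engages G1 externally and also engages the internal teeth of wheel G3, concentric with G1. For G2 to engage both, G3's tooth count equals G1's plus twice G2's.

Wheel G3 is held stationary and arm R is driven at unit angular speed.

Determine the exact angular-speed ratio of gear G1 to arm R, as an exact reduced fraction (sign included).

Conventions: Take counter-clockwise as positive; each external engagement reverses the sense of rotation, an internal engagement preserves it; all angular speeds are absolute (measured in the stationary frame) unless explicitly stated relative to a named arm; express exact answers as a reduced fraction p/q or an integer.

3

planetary set (24T centre, 12T on arm, 48T internal) — Willis relation
ring teeth: 24 + 2·12 = 48
24(ω_sun−ω_arm) = −48(ω_ring−ω_arm),  ω_ring = 0, ω_arm = 1
ω_sun = 1 − (48/24)(0−1) = 3
ω_out/ω_in = 3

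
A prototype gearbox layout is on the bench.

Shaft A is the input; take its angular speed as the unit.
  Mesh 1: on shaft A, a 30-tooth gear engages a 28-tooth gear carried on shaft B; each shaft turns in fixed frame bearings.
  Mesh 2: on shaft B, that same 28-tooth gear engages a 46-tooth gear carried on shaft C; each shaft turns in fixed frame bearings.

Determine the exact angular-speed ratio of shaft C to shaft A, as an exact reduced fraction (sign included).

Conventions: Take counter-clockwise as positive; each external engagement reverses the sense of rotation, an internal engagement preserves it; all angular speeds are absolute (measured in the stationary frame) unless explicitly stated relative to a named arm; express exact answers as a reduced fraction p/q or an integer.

15/23

class = fixed-axis compound train [2 meshes; 2 ratios multiply, 2 sense flips]
mesh 1 [30T→28T]: running ratio 15/14, sense −
mesh 2 [28T→46T]: running ratio 15/23, sense +
ω_out/ω_in = 15/23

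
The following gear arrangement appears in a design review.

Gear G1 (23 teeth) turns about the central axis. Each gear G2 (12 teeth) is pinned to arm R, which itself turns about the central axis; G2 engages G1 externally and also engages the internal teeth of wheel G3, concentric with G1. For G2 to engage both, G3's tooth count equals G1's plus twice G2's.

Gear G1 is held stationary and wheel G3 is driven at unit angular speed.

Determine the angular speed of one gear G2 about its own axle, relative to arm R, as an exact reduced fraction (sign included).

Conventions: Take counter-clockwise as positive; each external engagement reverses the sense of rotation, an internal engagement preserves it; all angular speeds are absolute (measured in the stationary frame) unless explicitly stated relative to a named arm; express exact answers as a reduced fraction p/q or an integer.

1081/840

topology: planetary set — G1 23T / G2 12T / G3 47T, arm = carrier (Willis)
ring teeth: 23 + 2·12 = 47
23(ω_sun−ω_arm) = −47(ω_ring−ω_arm),  ω_sun = 0, ω_ring = 1
23(0−ω_arm) = −47(1−ω_arm)  ⇒  70·ω_arm = 47  ⇒  ω_arm = 47/70
sun–planet mesh: 23·(0−47/70) = −12·(ω_p−ω_arm)  ⇒  ω_p−ω_arm = 1081/840
exact speed ratio = 1081/840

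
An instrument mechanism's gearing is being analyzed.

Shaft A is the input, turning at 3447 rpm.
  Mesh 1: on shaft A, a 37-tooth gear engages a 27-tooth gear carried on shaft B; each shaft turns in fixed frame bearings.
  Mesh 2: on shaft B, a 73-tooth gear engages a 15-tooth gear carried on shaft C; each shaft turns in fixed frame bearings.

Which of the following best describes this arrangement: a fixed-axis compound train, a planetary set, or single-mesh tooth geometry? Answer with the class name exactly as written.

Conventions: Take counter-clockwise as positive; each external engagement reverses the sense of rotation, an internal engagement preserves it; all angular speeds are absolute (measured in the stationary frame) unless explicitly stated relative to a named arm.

fixed-axis compound train

2-mesh fixed-axis compound train (all bearings frame-fixed)
classification: fixed-axis compound train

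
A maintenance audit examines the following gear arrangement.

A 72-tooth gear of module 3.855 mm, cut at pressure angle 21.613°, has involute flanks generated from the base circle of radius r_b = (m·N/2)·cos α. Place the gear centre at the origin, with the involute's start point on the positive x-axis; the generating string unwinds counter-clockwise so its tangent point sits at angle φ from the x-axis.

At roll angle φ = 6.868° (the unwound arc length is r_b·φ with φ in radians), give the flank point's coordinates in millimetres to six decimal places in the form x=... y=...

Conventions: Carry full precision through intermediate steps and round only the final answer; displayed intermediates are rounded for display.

recognized (one wheel, involute flank): single-mesh tooth geometry, m = 3.855, N = 72
pitch radius r_p = m·N/2 = 3.855·72/2 = 138.780000
base radius r_b = r_p·cos α = 138.780000·cos 21.613° = 129.022786
roll angle φ = 6.868° = 0.11986921 rad
x = r_b·(cos φ + φ·sin φ) = 129.946399
y = r_b·(sin φ − φ·cos φ) = 0.073968

x=129.946399 y=0.073968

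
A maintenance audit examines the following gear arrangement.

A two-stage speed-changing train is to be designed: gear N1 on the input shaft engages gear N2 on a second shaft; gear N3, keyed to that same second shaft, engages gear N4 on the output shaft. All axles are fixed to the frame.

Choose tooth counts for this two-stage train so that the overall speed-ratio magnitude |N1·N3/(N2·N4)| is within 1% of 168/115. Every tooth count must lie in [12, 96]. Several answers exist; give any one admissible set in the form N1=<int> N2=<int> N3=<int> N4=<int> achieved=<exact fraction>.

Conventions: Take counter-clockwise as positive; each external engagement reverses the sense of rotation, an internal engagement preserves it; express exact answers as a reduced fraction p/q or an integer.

class = fixed-axis compound train [2-stage, 168/115 wanted]
target = 168/115 in lowest terms: an exact hit needs N1·N3 = k·168 and N2·N4 = k·115 for one integer k, every count in [12, 96]; additionally prefer no 1:1 stage (N1 ≠ N2, N3 ≠ N4)
k = 1…2: no 1:1-free in-range split of k·168 and k·115 into factor pairs; take k = 3
k = 3: N1·N3 = 504 = 12·42, N2·N4 = 345 = 15·23
achieved = 12·42/(15·23) = 168/115; |achieved − target| = 0 ≤ 42/2875 ✓

N1=12 N2=15 N3=42 N4=23 achieved=168/115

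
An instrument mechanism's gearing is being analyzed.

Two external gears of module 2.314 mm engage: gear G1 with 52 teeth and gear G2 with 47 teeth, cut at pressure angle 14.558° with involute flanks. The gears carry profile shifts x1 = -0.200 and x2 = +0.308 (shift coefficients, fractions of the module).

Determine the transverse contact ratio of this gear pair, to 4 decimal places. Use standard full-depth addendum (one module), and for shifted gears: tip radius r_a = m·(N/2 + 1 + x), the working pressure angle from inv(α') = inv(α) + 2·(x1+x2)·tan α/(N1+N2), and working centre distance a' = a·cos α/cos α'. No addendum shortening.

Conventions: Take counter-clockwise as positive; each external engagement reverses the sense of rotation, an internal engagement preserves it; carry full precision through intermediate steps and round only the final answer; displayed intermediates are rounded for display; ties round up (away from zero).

2.0592

recognized (one external pair, fixed centres): single-mesh tooth geometry, m = 2.314, N1 = 52, N2 = 47
base radii: r_b1 = 58.232356, r_b2 = 52.633091
tip radii: r_a1 = 62.015200, r_a2 = 57.405712
inv(α') = inv(14.558°) + 2·(-0.200+0.308)·tan α/(52+47) = 0.00617944  ⇒  α' = 15.02361°
a' = a·cos α / cos α' = 114.5430·cos 14.558°/cos 15.02361° = 114.789043
action lengths: √(r_a1²−r_b1²) = 21.327864, √(r_a2²−r_b2²) = 22.916665
base pitch p_b = π·m·cos α = 7.036244
CR = (21.327864 + 22.916665 − 114.789043·sin 15.02361°)/7.036244 = 2.059230
contact ratio ≈ 2.0592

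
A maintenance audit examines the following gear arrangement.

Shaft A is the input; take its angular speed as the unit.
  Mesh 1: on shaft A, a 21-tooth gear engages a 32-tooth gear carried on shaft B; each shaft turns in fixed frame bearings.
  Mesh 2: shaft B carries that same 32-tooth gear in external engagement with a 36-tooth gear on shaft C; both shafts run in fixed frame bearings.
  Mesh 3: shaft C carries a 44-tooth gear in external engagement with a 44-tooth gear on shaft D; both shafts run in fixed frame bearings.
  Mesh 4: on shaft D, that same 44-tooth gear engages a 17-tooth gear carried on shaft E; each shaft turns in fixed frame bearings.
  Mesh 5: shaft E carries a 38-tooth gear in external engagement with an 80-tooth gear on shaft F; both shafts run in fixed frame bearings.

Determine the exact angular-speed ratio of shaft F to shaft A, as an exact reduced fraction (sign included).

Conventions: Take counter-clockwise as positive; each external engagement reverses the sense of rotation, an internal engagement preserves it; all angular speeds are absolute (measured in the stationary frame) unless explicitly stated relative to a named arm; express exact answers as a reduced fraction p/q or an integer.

-1463/2040

class = fixed-axis compound train [5 meshes; 5 ratios multiply, 5 sense flips]
mesh 1 [21T→32T]: running ratio 21/32, sense −
mesh 2 [32T→36T]: running ratio 7/12, sense +
mesh 3 [44T→44T]: running ratio 7/12, sense −
mesh 4 [44T→17T]: running ratio 77/51, sense +
mesh 5 [38T→80T]: running ratio 1463/2040, sense −
ω_out/ω_in = -1463/2040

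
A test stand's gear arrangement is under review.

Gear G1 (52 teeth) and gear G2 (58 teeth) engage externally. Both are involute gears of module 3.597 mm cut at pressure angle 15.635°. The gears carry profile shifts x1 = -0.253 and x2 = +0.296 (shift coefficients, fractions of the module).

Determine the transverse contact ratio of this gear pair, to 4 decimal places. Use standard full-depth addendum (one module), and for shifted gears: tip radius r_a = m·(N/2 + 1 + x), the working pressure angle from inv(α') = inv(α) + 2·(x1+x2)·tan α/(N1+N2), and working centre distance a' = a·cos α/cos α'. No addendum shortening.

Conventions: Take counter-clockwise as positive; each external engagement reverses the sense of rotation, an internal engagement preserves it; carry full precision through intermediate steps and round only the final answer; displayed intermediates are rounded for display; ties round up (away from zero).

topology: single-mesh involute geometry — m = 3.597, 52T/58T pair
base radii: r_b1 = 90.061510, r_b2 = 100.453222
tip radii: r_a1 = 96.208959, r_a2 = 108.974712
inv(α') = inv(15.635°) + 2·(-0.253+0.296)·tan α/(52+58) = 0.00720019  ⇒  α' = 15.79337°
a' = a·cos α / cos α' = 197.8350·cos 15.635°/cos 15.79337° = 197.988910
action lengths: √(r_a1²−r_b1²) = 33.839153, √(r_a2²−r_b2²) = 42.244976
base pitch p_b = π·m·cos α = 10.882176
CR = (33.839153 + 42.244976 − 197.988910·sin 15.79337°)/10.882176 = 2.039823
contact ratio ≈ 2.0398

2.0398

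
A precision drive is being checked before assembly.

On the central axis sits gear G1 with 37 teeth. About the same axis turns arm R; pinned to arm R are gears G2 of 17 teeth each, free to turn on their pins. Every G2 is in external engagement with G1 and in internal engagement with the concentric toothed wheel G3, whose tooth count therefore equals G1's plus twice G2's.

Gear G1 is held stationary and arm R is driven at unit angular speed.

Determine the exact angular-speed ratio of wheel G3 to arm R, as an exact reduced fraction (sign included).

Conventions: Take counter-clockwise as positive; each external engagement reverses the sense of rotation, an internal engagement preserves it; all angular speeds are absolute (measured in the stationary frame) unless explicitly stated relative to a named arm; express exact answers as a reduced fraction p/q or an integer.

108/71

class = planetary set [G3 = 37+2·17 = 71; Willis about the carrier]
ring teeth: 37 + 2·17 = 71
37(ω_sun−ω_arm) = −71(ω_ring−ω_arm),  ω_sun = 0, ω_arm = 1
ω_ring = 1 − (37/71)(0−1) = 108/71
ω_out/ω_in = 108/71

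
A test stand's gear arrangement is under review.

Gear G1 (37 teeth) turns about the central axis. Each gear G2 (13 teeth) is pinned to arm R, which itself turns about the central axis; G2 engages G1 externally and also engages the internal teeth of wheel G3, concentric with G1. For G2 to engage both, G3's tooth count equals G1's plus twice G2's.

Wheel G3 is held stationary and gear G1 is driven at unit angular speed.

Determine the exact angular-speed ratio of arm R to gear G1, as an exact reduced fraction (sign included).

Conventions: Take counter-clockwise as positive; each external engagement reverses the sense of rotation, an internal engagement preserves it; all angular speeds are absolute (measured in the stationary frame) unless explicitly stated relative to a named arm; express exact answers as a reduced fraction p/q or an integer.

recognized (axles ride arm R): planetary set, 37/13/63 teeth
ring teeth: 37 + 2·13 = 63
37(ω_sun−ω_arm) = −63(ω_ring−ω_arm),  ω_ring = 0, ω_sun = 1
37(1−ω_arm) = −63(0−ω_arm)  ⇒  100·ω_arm = 37  ⇒  ω_arm = 37/100
ω_out/ω_in = 37/100

37/100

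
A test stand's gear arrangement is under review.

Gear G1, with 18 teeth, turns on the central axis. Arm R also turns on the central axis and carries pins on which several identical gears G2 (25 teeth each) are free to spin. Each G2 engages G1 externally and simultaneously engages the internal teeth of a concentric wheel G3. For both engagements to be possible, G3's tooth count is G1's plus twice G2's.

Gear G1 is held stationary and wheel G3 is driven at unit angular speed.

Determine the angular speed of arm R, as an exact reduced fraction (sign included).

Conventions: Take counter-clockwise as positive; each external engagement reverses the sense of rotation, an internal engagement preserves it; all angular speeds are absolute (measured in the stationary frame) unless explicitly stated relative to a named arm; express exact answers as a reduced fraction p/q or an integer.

planetary set (18T centre, 25T on arm, 68T internal) — Willis relation
ring teeth: 18 + 2·25 = 68
18(ω_sun−ω_arm) = −68(ω_ring−ω_arm),  ω_sun = 0, ω_ring = 1
18(0−ω_arm) = −68(1−ω_arm)  ⇒  86·ω_arm = 68  ⇒  ω_arm = 34/43
exact speed ratio = 34/43

34/43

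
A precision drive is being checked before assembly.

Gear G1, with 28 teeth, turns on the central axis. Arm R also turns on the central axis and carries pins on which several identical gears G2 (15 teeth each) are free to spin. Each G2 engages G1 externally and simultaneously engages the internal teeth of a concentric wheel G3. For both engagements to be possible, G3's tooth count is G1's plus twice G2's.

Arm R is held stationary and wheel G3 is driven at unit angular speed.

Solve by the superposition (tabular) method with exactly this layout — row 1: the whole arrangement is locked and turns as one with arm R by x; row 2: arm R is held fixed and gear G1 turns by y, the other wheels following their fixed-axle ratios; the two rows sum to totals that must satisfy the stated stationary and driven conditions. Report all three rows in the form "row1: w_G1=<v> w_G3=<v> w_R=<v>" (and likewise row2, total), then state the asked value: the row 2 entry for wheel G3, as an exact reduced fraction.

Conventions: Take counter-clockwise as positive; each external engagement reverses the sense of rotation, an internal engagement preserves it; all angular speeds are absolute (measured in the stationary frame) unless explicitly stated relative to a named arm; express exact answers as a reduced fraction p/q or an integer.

recognized (axles ride arm R): planetary set, 28/15/58 teeth
row 1: whole set turns with the arm by x
row 2 — arm fixed, fixed-axis ratios: sun y, ring −(28/58)·y, arm 0
boundary: total ω_arm = x = 0 and total ω_ring = x − (28/58)·y = 1  ⇒  y = -29/14, x = 0
row 2 ring = −(28/58)·(-29/14) = 1
totals (row 1 + row 2): sun 0 + (-29/14) = -29/14, ring 0 + 1 = 1, arm 0 + 0 = 0
asked cell (row2, ring) = 1

row1: w_G1=0 w_G3=0 w_R=0
row2: w_G1=-29/14 w_G3=1 w_R=0
total: w_G1=-29/14 w_G3=1 w_R=0
asked value: 1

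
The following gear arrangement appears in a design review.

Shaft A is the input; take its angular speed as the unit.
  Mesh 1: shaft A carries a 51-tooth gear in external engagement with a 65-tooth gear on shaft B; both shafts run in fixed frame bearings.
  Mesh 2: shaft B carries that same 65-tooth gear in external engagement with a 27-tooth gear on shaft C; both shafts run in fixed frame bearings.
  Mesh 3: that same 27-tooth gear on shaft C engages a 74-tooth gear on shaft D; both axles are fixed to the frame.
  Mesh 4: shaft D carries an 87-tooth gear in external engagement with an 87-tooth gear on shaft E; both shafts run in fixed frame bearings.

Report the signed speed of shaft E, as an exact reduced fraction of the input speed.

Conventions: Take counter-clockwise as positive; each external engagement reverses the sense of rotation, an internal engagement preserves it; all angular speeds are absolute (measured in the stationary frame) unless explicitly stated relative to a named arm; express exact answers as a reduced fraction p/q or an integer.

51/74

4-mesh fixed-axis compound train (all bearings frame-fixed)
mesh 1 [51T→65T]: |ω|/ω_in = 1×51/65 = 51/65, sense flips to −
mesh 2 [65T→27T]: |ω|/ω_in = (51/65)×65/27 = 17/9, sense flips to +
mesh 3 [27T→74T]: |ω|/ω_in = (17/9)×27/74 = 51/74, sense flips to −
mesh 4 [87T→87T]: |ω|/ω_in = (51/74)×87/87 = 51/74, sense flips to +
signed output speed (× input speed) = 51/74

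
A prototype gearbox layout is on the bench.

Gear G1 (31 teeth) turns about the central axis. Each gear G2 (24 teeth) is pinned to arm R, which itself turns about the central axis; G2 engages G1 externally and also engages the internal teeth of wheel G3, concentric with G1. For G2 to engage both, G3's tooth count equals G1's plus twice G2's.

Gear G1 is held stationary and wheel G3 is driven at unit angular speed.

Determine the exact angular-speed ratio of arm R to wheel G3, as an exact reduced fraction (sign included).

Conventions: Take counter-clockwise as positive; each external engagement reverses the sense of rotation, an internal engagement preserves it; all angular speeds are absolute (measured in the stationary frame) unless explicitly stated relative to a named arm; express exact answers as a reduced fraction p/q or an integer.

topology: planetary set — G1 31T / G2 24T / G3 79T, arm = carrier (Willis)
ring teeth: 31 + 2·24 = 79
31(ω_sun−ω_arm) = −79(ω_ring−ω_arm),  ω_sun = 0, ω_ring = 1
31(0−ω_arm) = −79(1−ω_arm)  ⇒  110·ω_arm = 79  ⇒  ω_arm = 79/110
ω_out/ω_in = 79/110

79/110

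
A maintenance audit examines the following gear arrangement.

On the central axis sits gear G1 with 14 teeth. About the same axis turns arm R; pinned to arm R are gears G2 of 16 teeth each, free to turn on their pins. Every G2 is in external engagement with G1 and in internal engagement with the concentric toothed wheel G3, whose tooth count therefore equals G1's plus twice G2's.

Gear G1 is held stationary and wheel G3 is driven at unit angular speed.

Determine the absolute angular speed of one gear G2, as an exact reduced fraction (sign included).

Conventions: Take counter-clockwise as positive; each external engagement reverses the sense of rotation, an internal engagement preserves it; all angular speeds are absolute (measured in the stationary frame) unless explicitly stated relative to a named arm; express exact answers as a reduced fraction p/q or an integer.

23/16

planetary set (14T centre, 16T on arm, 46T internal) — Willis relation
ring teeth: 14 + 2·16 = 46
14(ω_sun−ω_arm) = −46(ω_ring−ω_arm),  ω_sun = 0, ω_ring = 1
14(0−ω_arm) = −46(1−ω_arm)  ⇒  60·ω_arm = 46  ⇒  ω_arm = 23/30
sun–planet mesh: 14·(0−23/30) = −16·(ω_p−ω_arm)  ⇒  ω_p−ω_arm = 161/240
ω_p = 23/30 + 161/240 = 23/16
exact speed ratio = 23/16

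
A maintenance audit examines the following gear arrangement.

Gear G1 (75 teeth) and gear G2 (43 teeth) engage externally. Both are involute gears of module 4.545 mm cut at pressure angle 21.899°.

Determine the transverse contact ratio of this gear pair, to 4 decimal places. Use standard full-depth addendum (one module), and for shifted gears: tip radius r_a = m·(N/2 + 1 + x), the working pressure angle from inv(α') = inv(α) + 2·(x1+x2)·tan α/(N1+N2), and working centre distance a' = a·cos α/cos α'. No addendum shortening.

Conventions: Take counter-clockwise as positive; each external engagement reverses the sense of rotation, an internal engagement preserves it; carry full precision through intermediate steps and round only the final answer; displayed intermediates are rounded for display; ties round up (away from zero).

class = single-mesh tooth geometry [involute pair 75T × 43T, m = 4.545]
base radii: r_b1 = 158.139201, r_b2 = 90.666475
tip radii: r_a1 = 174.982500, r_a2 = 102.262500
no profile shift: α' = α, a' = a
action lengths: √(r_a1²−r_b1²) = 74.905730, √(r_a2²−r_b2²) = 47.299146
base pitch p_b = π·m·cos α = 13.248239
CR = (74.905730 + 47.299146 − 268.155000·sin 21.89900°)/13.248239 = 1.674991
contact ratio ≈ 1.6750

1.6750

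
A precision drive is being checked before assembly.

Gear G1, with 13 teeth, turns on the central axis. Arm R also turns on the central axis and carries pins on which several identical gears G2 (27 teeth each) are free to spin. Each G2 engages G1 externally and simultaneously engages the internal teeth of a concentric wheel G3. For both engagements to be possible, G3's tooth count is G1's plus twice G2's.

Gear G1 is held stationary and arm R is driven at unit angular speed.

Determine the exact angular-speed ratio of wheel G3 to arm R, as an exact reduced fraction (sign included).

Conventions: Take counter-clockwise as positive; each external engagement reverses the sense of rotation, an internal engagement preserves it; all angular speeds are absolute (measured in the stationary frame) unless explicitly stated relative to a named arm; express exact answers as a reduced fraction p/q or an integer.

80/67

recognized (axles ride arm R): planetary set, 13/27/67 teeth
ring teeth: 13 + 2·27 = 67
13(ω_sun−ω_arm) = −67(ω_ring−ω_arm),  ω_sun = 0, ω_arm = 1
ω_ring = 1 − (13/67)(0−1) = 80/67
ω_out/ω_in = 80/67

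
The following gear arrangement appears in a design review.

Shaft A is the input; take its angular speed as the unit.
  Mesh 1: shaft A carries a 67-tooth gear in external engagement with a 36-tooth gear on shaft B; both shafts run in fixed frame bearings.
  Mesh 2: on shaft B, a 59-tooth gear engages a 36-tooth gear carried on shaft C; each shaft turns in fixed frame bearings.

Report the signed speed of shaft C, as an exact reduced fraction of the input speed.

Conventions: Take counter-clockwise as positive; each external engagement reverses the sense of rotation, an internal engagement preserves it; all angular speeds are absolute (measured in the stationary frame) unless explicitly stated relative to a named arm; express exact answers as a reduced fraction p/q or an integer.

2-mesh fixed-axis compound train (all bearings frame-fixed)
mesh 1 [67T→36T]: |ω|/ω_in = 1×67/36 = 67/36, sense flips to −
mesh 2 [59T→36T]: |ω|/ω_in = (67/36)×59/36 = 3953/1296, sense flips to +
signed output speed (× input speed) = 3953/1296

3953/1296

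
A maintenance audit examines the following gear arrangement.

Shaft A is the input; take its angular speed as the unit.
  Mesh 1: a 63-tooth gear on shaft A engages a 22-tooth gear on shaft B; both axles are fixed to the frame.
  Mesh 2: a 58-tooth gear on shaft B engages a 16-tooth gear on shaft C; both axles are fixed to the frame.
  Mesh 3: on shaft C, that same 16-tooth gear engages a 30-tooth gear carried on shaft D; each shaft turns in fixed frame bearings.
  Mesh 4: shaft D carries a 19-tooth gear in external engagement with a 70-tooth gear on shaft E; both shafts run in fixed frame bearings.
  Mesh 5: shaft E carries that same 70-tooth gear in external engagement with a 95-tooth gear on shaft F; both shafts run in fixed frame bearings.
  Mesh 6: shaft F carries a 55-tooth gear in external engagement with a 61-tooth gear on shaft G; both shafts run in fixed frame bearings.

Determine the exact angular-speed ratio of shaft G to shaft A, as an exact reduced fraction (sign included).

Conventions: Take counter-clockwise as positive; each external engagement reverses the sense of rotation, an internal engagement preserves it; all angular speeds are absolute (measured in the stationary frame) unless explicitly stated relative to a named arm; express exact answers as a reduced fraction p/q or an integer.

class = fixed-axis compound train [6 meshes; 6 ratios multiply, 6 sense flips]
mesh 1 [63T→22T]: running ratio 63/22, sense −
mesh 2 [58T→16T]: running ratio 1827/176, sense +
mesh 3 [16T→30T]: running ratio 609/110, sense −
mesh 4 [19T→70T]: running ratio 1653/1100, sense +
mesh 5 [70T→95T]: running ratio 609/550, sense −
mesh 6 [55T→61T]: running ratio 609/610, sense +
ω_out/ω_in = 609/610

609/610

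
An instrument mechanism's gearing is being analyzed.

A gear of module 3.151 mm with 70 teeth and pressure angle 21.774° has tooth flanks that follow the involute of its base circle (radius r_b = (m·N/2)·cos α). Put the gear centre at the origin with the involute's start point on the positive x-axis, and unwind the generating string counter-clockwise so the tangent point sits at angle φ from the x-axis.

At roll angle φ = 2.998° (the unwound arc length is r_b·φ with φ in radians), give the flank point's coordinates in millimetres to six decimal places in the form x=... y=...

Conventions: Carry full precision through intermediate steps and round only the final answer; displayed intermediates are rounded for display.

x=102.556742 y=0.004889

single-mesh involute tooth geometry (70T wheel at module 3.151)
pitch radius r_p = m·N/2 = 3.151·70/2 = 110.285000
base radius r_b = r_p·cos α = 110.285000·cos 21.774° = 102.416634
roll angle φ = 2.998° = 0.05232497 rad
x = r_b·(cos φ + φ·sin φ) = 102.556742
y = r_b·(sin φ − φ·cos φ) = 0.004889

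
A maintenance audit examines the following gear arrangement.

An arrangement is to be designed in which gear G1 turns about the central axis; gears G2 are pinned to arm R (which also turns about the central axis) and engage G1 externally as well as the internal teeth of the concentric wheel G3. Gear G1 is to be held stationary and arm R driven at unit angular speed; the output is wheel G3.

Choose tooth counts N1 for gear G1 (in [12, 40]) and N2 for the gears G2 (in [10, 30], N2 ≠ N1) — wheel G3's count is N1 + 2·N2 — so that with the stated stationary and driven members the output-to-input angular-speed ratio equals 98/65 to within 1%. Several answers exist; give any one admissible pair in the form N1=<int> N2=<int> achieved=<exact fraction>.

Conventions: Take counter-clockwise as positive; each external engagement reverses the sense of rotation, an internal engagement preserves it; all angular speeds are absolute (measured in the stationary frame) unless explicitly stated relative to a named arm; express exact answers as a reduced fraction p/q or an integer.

design class (target 98/65): planetary set
Willis with ω_sun = 0: ω_ring/ω_arm = (N1+N3)/N3; set equal to 98/65  ⇒  N3/N1 = 1/(98/65 − 1) = 65/33
N3 = N1 + 2·N2  ⇒  N2/N1 = (N3/N1 − 1)/2 = (65/33 − 1)/2 = 16/33
smallest multiple with N1 ≥ 12 and N2 ≥ 10: k = 1  ⇒  N1 = 1·33 = 33, N2 = 1·16 = 16 (N1 ≤ 40, N2 ≤ 30, N2 ≠ N1 ✓), N3 = 33 + 2·16 = 65
check: (N1+N3)/N3 with N1 = 33, N3 = 65 gives 98/65; |achieved − target| = 0 ≤ 49/3250 ✓

N1=33 N2=16 achieved=98/65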